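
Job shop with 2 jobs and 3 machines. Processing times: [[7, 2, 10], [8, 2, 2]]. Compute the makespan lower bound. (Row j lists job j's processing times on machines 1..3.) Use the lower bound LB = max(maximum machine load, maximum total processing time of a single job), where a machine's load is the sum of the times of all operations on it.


Machine loads:
  Machine 1: 7 + 8 = 15
  Machine 2: 2 + 2 = 4
  Machine 3: 10 + 2 = 12
Max machine load = 15
Job totals:
  Job 1: 19
  Job 2: 12
Max job total = 19
Lower bound = max(15, 19) = 19

19


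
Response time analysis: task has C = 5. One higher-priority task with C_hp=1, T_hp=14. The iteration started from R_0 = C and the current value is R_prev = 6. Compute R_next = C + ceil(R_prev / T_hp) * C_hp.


R_next = C + ceil(R_prev / T_hp) * C_hp
ceil(6 / 14) = ceil(0.4286) = 1
Interference = 1 * 1 = 1
R_next = 5 + 1 = 6
R_next = R_prev, so the iteration has converged (response time = 6).

6


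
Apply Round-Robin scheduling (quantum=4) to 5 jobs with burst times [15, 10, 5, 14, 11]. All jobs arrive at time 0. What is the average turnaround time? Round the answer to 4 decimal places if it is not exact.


Time quantum = 4
Execution trace:
  J1 runs 4 units, time = 4
  J2 runs 4 units, time = 8
  J3 runs 4 units, time = 12
  J4 runs 4 units, time = 16
  J5 runs 4 units, time = 20
  J1 runs 4 units, time = 24
  J2 runs 4 units, time = 28
  J3 runs 1 units, time = 29
  J4 runs 4 units, time = 33
  J5 runs 4 units, time = 37
  J1 runs 4 units, time = 41
  J2 runs 2 units, time = 43
  J4 runs 4 units, time = 47
  J5 runs 3 units, time = 50
  J1 runs 3 units, time = 53
  J4 runs 2 units, time = 55
Finish times: [53, 43, 29, 55, 50]
Average turnaround = 230/5 = 46.0

46.0


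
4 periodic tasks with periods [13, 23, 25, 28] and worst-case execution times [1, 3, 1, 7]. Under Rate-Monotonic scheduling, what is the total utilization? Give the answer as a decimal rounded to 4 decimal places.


Compute individual utilizations (exact fractions):
  Task 1: C/T = 1/13 (approx. 0.0769)
  Task 2: C/T = 3/23 (approx. 0.1304)
  Task 3: C/T = 1/25 (approx. 0.04)
  Task 4: C/T = 7/28 = 1/4 (approx. 0.25)
Total utilization U = 1/13 + 3/23 + 1/25 + 1/4 = 14871/29900
Rounded to 4 decimal places: U = 0.4974
RM (Liu & Layland) bound for 4 tasks = 0.756828; compare with U = 14871/29900 (approx. 0.497358)
U <= bound, so schedulable by RM sufficient condition.

0.4974


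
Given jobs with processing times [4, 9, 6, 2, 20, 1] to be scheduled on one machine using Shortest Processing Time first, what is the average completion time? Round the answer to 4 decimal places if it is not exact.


Sort jobs by processing time (SPT order): [1, 2, 4, 6, 9, 20]
Compute completion times sequentially:
  Job 1: processing = 1, completes at 1
  Job 2: processing = 2, completes at 3
  Job 3: processing = 4, completes at 7
  Job 4: processing = 6, completes at 13
  Job 5: processing = 9, completes at 22
  Job 6: processing = 20, completes at 42
Sum of completion times = 88
Average completion time = 88/6 = 14.6667

14.6667


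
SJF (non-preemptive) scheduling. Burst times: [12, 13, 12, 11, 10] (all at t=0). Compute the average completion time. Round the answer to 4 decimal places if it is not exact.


SJF order (ascending): [10, 11, 12, 12, 13]
Completion times:
  Job 1: burst=10, C=10
  Job 2: burst=11, C=21
  Job 3: burst=12, C=33
  Job 4: burst=12, C=45
  Job 5: burst=13, C=58
Average completion = 167/5 = 33.4

33.4


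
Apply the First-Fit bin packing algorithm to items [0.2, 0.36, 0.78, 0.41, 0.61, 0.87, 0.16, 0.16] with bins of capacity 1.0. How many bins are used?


Place items sequentially using First-Fit:
  Item 0.2 -> new Bin 1
  Item 0.36 -> Bin 1 (now 0.56)
  Item 0.78 -> new Bin 2
  Item 0.41 -> Bin 1 (now 0.97)
  Item 0.61 -> new Bin 3
  Item 0.87 -> new Bin 4
  Item 0.16 -> Bin 2 (now 0.94)
  Item 0.16 -> Bin 3 (now 0.77)
Total bins used = 4

4


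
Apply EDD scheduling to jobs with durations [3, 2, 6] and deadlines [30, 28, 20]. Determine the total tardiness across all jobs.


Sort by due date (EDD order): [(6, 20), (2, 28), (3, 30)]
Compute completion times and tardiness:
  Job 1: p=6, d=20, C=6, tardiness=max(0,6-20)=0
  Job 2: p=2, d=28, C=8, tardiness=max(0,8-28)=0
  Job 3: p=3, d=30, C=11, tardiness=max(0,11-30)=0
Total tardiness = 0

0


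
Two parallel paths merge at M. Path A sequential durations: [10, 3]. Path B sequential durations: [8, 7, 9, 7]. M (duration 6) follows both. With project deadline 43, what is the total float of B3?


Forward pass: ES(B3) = sum of predecessors on chain B = 15
EF = ES + duration = 15 + 9 = 24
Backward pass: LF(M) = deadline = 43; LS(M) = 43 - 6 = 37
LF(B3) = LS(M) - sum(successors on chain B) = 37 - 7 = 30
LS = LF - duration = 30 - 9 = 21
Total float = LS - ES = 21 - 15 = 6

6


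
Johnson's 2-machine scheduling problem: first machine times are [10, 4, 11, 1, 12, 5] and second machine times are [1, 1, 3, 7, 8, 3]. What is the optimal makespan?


Apply Johnson's rule:
  Group 1 (a <= b): [(4, 1, 7)]
  Group 2 (a > b): [(5, 12, 8), (3, 11, 3), (6, 5, 3), (1, 10, 1), (2, 4, 1)]
Optimal job order: [4, 5, 3, 6, 1, 2]
Schedule:
  Job 4: M1 done at 1, M2 done at 8
  Job 5: M1 done at 13, M2 done at 21
  Job 3: M1 done at 24, M2 done at 27
  Job 6: M1 done at 29, M2 done at 32
  Job 1: M1 done at 39, M2 done at 40
  Job 2: M1 done at 43, M2 done at 44
Makespan = 44

44


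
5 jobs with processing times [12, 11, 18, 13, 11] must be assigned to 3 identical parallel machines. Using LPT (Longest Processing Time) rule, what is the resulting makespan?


Sort jobs in decreasing order (LPT): [18, 13, 12, 11, 11]
Assign each job to the least loaded machine:
  Machine 1: jobs [18], load = 18
  Machine 2: jobs [13, 11], load = 24
  Machine 3: jobs [12, 11], load = 23
Makespan = max load = 24

24


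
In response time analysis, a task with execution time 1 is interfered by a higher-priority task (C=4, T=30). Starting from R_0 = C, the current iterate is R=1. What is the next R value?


R_next = C + ceil(R_prev / T_hp) * C_hp
ceil(1 / 30) = ceil(0.0333) = 1
Interference = 1 * 4 = 4
R_next = 1 + 4 = 5

5


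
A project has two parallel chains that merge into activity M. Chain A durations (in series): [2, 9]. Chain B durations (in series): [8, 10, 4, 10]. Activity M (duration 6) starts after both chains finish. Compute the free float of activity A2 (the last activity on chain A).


ES(A2) = sum of predecessors on chain A = 2
EF(A2) = ES + duration = 2 + 9 = 11
Successor of A2 is M. ES(M) = max(sum(A), sum(B)) = max(11, 32) = 32
Free float = ES(successor) - EF(current) = 32 - 11 = 21

21


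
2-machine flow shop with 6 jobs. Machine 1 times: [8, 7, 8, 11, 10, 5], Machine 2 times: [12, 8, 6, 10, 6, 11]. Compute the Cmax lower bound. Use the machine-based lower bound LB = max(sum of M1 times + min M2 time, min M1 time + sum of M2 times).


LB1 = sum(M1 times) + min(M2 times) = 49 + 6 = 55
LB2 = min(M1 times) + sum(M2 times) = 5 + 53 = 58
Lower bound = max(LB1, LB2) = max(55, 58) = 58

58


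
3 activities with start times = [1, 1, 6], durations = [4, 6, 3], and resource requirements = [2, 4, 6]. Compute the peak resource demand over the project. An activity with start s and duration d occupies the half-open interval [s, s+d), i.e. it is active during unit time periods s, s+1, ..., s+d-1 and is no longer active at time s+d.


Each activity i is active on [start_i, start_i + duration_i).
Compute total resource usage per time slot:
  t=0: active resources = [], total = 0
  t=1: active resources = [2, 4], total = 6
  t=2: active resources = [2, 4], total = 6
  t=3: active resources = [2, 4], total = 6
  t=4: active resources = [2, 4], total = 6
  t=5: active resources = [4], total = 4
  t=6: active resources = [4, 6], total = 10
  t=7: active resources = [6], total = 6
  t=8: active resources = [6], total = 6
Peak resource demand = 10

10


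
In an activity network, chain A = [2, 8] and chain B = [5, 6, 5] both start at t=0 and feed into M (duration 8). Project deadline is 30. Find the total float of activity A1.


Forward pass: ES(A1) = sum of predecessors on chain A = 0
EF = ES + duration = 0 + 2 = 2
Backward pass: LF(M) = deadline = 30; LS(M) = 30 - 8 = 22
LF(A1) = LS(M) - sum(successors on chain A) = 22 - 8 = 14
LS = LF - duration = 14 - 2 = 12
Total float = LS - ES = 12 - 0 = 12

12


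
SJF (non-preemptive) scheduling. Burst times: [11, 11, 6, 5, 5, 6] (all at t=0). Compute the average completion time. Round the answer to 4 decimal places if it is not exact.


SJF order (ascending): [5, 5, 6, 6, 11, 11]
Completion times:
  Job 1: burst=5, C=5
  Job 2: burst=5, C=10
  Job 3: burst=6, C=16
  Job 4: burst=6, C=22
  Job 5: burst=11, C=33
  Job 6: burst=11, C=44
Average completion = 130/6 = 21.6667

21.6667


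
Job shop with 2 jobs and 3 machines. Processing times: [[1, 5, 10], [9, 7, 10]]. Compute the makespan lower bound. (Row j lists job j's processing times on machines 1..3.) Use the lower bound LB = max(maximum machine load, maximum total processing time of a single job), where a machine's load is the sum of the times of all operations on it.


Machine loads:
  Machine 1: 1 + 9 = 10
  Machine 2: 5 + 7 = 12
  Machine 3: 10 + 10 = 20
Max machine load = 20
Job totals:
  Job 1: 16
  Job 2: 26
Max job total = 26
Lower bound = max(20, 26) = 26

26


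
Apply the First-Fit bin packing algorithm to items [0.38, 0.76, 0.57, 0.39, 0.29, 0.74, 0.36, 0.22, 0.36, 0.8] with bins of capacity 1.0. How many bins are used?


Place items sequentially using First-Fit:
  Item 0.38 -> new Bin 1
  Item 0.76 -> new Bin 2
  Item 0.57 -> Bin 1 (now 0.95)
  Item 0.39 -> new Bin 3
  Item 0.29 -> Bin 3 (now 0.68)
  Item 0.74 -> new Bin 4
  Item 0.36 -> new Bin 5
  Item 0.22 -> Bin 2 (now 0.98)
  Item 0.36 -> Bin 5 (now 0.72)
  Item 0.8 -> new Bin 6
Total bins used = 6

6


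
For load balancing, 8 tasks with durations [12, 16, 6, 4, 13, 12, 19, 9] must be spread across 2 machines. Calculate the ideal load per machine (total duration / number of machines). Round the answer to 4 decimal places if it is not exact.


Total processing time = 12 + 16 + 6 + 4 + 13 + 12 + 19 + 9 = 91
Number of machines = 2
Ideal balanced load = 91 / 2 = 45.5

45.5


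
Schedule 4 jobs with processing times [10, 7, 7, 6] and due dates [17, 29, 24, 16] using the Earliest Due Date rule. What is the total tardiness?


Sort by due date (EDD order): [(6, 16), (10, 17), (7, 24), (7, 29)]
Compute completion times and tardiness:
  Job 1: p=6, d=16, C=6, tardiness=max(0,6-16)=0
  Job 2: p=10, d=17, C=16, tardiness=max(0,16-17)=0
  Job 3: p=7, d=24, C=23, tardiness=max(0,23-24)=0
  Job 4: p=7, d=29, C=30, tardiness=max(0,30-29)=1
Total tardiness = 1

1


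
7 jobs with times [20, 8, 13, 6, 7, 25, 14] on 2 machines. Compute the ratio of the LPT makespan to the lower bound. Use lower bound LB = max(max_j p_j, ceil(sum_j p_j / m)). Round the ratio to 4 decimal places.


LPT order: [25, 20, 14, 13, 8, 7, 6]
Machine loads after assignment: [45, 48]
LPT makespan = 48
Lower bound = max(max_job, ceil(total/2)) = max(25, 47) = 47
Ratio = 48 / 47 = 1.0213

1.0213


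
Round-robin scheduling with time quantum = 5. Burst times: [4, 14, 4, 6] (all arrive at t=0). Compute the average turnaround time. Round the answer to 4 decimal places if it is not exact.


Time quantum = 5
Execution trace:
  J1 runs 4 units, time = 4
  J2 runs 5 units, time = 9
  J3 runs 4 units, time = 13
  J4 runs 5 units, time = 18
  J2 runs 5 units, time = 23
  J4 runs 1 units, time = 24
  J2 runs 4 units, time = 28
Finish times: [4, 28, 13, 24]
Average turnaround = 69/4 = 17.25

17.25


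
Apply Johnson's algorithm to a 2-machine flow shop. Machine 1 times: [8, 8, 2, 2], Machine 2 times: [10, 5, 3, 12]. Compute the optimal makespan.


Apply Johnson's rule:
  Group 1 (a <= b): [(3, 2, 3), (4, 2, 12), (1, 8, 10)]
  Group 2 (a > b): [(2, 8, 5)]
Optimal job order: [3, 4, 1, 2]
Schedule:
  Job 3: M1 done at 2, M2 done at 5
  Job 4: M1 done at 4, M2 done at 17
  Job 1: M1 done at 12, M2 done at 27
  Job 2: M1 done at 20, M2 done at 32
Makespan = 32

32


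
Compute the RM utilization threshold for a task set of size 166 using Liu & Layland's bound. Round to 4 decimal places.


Compute 2^(1/166) = 1.0041843153
Subtract 1: 1.0041843153 - 1 = 0.0041843153
Multiply by n: 166 * 0.0041843153 = 0.6945963398
Round to 4 dp: 0.6946

0.6946


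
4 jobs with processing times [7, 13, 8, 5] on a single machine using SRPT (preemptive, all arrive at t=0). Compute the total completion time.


Since all jobs arrive at t=0, SRPT equals SPT ordering.
SPT order: [5, 7, 8, 13]
Completion times:
  Job 1: p=5, C=5
  Job 2: p=7, C=12
  Job 3: p=8, C=20
  Job 4: p=13, C=33
Total completion time = 5 + 12 + 20 + 33 = 70

70


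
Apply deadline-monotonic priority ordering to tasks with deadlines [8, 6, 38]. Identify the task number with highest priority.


Sort tasks by relative deadline (ascending):
  Task 2: deadline = 6
  Task 1: deadline = 8
  Task 3: deadline = 38
Priority order (highest first): [2, 1, 3]
Highest priority task = 2

2


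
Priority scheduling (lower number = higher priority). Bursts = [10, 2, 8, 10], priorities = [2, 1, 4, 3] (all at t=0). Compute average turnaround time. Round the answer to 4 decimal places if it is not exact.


Sort by priority (ascending = highest first):
Order: [(1, 2), (2, 10), (3, 10), (4, 8)]
Completion times:
  Priority 1, burst=2, C=2
  Priority 2, burst=10, C=12
  Priority 3, burst=10, C=22
  Priority 4, burst=8, C=30
Average turnaround = 66/4 = 16.5

16.5


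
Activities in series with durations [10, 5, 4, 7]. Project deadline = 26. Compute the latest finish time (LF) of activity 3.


LF(activity 3) = deadline - sum of successor durations
Successors: activities 4 through 4 with durations [7]
Sum of successor durations = 7
LF = 26 - 7 = 19

19


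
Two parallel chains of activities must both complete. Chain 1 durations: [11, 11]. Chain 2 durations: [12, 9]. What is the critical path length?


Path A total = 11 + 11 = 22
Path B total = 12 + 9 = 21
Critical path = longest path = max(22, 21) = 22

22


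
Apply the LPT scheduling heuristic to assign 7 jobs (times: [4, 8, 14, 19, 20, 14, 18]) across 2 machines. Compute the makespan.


Sort jobs in decreasing order (LPT): [20, 19, 18, 14, 14, 8, 4]
Assign each job to the least loaded machine:
  Machine 1: jobs [20, 14, 14], load = 48
  Machine 2: jobs [19, 18, 8, 4], load = 49
Makespan = max load = 49

49


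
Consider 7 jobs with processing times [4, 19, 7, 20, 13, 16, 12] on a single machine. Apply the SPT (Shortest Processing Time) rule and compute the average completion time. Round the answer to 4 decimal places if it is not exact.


Sort jobs by processing time (SPT order): [4, 7, 12, 13, 16, 19, 20]
Compute completion times sequentially:
  Job 1: processing = 4, completes at 4
  Job 2: processing = 7, completes at 11
  Job 3: processing = 12, completes at 23
  Job 4: processing = 13, completes at 36
  Job 5: processing = 16, completes at 52
  Job 6: processing = 19, completes at 71
  Job 7: processing = 20, completes at 91
Sum of completion times = 288
Average completion time = 288/7 = 41.1429

41.1429


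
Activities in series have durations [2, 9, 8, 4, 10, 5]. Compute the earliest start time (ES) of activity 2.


Activity 2 starts after activities 1 through 1 complete.
Predecessor durations: [2]
ES = 2 = 2

2


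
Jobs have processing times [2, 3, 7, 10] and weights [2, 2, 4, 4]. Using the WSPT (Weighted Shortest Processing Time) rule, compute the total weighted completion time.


Compute p/w ratios and sort ascending (WSPT): [(2, 2), (3, 2), (7, 4), (10, 4)]
Compute weighted completion times:
  Job (p=2,w=2): C=2, w*C=2*2=4
  Job (p=3,w=2): C=5, w*C=2*5=10
  Job (p=7,w=4): C=12, w*C=4*12=48
  Job (p=10,w=4): C=22, w*C=4*22=88
Total weighted completion time = 150

150


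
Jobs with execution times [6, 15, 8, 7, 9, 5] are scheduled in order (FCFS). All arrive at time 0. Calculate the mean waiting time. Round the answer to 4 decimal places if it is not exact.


FCFS order (as given): [6, 15, 8, 7, 9, 5]
Waiting times:
  Job 1: wait = 0
  Job 2: wait = 6
  Job 3: wait = 21
  Job 4: wait = 29
  Job 5: wait = 36
  Job 6: wait = 45
Sum of waiting times = 137
Average waiting time = 137/6 = 22.8333

22.8333


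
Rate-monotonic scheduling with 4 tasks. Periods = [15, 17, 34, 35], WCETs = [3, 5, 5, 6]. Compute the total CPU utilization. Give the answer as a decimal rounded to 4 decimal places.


Compute individual utilizations (exact fractions):
  Task 1: C/T = 3/15 = 1/5 (approx. 0.2)
  Task 2: C/T = 5/17 (approx. 0.2941)
  Task 3: C/T = 5/34 (approx. 0.1471)
  Task 4: C/T = 6/35 (approx. 0.1714)
Total utilization U = 1/5 + 5/17 + 5/34 + 6/35 = 967/1190
Rounded to 4 decimal places: U = 0.8126
RM (Liu & Layland) bound for 4 tasks = 0.756828; compare with U = 967/1190 (approx. 0.812605)
bound < U <= 1, so the RM sufficient condition is not met (inconclusive; an exact test such as response-time analysis is needed).

0.8126


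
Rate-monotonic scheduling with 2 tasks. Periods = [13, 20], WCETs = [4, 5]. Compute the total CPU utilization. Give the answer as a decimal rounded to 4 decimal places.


Compute individual utilizations (exact fractions):
  Task 1: C/T = 4/13 (approx. 0.3077)
  Task 2: C/T = 5/20 = 1/4 (approx. 0.25)
Total utilization U = 4/13 + 1/4 = 29/52
Rounded to 4 decimal places: U = 0.5577
RM (Liu & Layland) bound for 2 tasks = 0.828427; compare with U = 29/52 (approx. 0.557692)
U <= bound, so schedulable by RM sufficient condition.

0.5577


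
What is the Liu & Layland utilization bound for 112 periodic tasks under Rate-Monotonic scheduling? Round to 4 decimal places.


Compute 2^(1/112) = 1.0062080044
Subtract 1: 1.0062080044 - 1 = 0.0062080044
Multiply by n: 112 * 0.0062080044 = 0.6952964928
Round to 4 dp: 0.6953

0.6953


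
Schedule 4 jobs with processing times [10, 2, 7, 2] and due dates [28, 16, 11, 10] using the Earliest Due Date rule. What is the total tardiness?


Sort by due date (EDD order): [(2, 10), (7, 11), (2, 16), (10, 28)]
Compute completion times and tardiness:
  Job 1: p=2, d=10, C=2, tardiness=max(0,2-10)=0
  Job 2: p=7, d=11, C=9, tardiness=max(0,9-11)=0
  Job 3: p=2, d=16, C=11, tardiness=max(0,11-16)=0
  Job 4: p=10, d=28, C=21, tardiness=max(0,21-28)=0
Total tardiness = 0

0


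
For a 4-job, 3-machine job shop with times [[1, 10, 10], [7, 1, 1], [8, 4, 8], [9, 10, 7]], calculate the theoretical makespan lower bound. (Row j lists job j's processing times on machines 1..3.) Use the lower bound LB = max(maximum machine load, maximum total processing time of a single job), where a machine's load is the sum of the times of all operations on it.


Machine loads:
  Machine 1: 1 + 7 + 8 + 9 = 25
  Machine 2: 10 + 1 + 4 + 10 = 25
  Machine 3: 10 + 1 + 8 + 7 = 26
Max machine load = 26
Job totals:
  Job 1: 21
  Job 2: 9
  Job 3: 20
  Job 4: 26
Max job total = 26
Lower bound = max(26, 26) = 26

26


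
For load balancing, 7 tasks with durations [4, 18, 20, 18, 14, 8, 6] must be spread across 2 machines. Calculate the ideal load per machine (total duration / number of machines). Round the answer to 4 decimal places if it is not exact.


Total processing time = 4 + 18 + 20 + 18 + 14 + 8 + 6 = 88
Number of machines = 2
Ideal balanced load = 88 / 2 = 44.0

44.0


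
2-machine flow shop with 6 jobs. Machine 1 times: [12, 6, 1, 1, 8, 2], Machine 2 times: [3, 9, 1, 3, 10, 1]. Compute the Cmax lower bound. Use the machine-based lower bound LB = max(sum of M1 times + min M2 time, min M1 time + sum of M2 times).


LB1 = sum(M1 times) + min(M2 times) = 30 + 1 = 31
LB2 = min(M1 times) + sum(M2 times) = 1 + 27 = 28
Lower bound = max(LB1, LB2) = max(31, 28) = 31

31


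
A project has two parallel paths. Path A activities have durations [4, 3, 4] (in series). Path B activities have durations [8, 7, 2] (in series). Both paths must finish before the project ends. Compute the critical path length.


Path A total = 4 + 3 + 4 = 11
Path B total = 8 + 7 + 2 = 17
Critical path = longest path = max(11, 17) = 17

17


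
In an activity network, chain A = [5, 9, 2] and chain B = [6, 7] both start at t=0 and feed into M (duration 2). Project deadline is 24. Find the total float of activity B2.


Forward pass: ES(B2) = sum of predecessors on chain B = 6
EF = ES + duration = 6 + 7 = 13
Backward pass: LF(M) = deadline = 24; LS(M) = 24 - 2 = 22
LF(B2) = LS(M) - sum(successors on chain B) = 22 - 0 = 22
LS = LF - duration = 22 - 7 = 15
Total float = LS - ES = 15 - 6 = 9

9


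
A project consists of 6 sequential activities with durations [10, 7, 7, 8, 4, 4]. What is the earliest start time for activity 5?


Activity 5 starts after activities 1 through 4 complete.
Predecessor durations: [10, 7, 7, 8]
ES = 10 + 7 + 7 + 8 = 32

32


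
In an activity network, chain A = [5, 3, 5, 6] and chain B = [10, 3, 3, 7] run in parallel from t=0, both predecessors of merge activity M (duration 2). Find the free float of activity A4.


ES(A4) = sum of predecessors on chain A = 13
EF(A4) = ES + duration = 13 + 6 = 19
Successor of A4 is M. ES(M) = max(sum(A), sum(B)) = max(19, 23) = 23
Free float = ES(successor) - EF(current) = 23 - 19 = 4

4


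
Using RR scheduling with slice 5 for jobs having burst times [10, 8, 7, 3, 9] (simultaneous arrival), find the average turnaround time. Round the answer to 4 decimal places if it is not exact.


Time quantum = 5
Execution trace:
  J1 runs 5 units, time = 5
  J2 runs 5 units, time = 10
  J3 runs 5 units, time = 15
  J4 runs 3 units, time = 18
  J5 runs 5 units, time = 23
  J1 runs 5 units, time = 28
  J2 runs 3 units, time = 31
  J3 runs 2 units, time = 33
  J5 runs 4 units, time = 37
Finish times: [28, 31, 33, 18, 37]
Average turnaround = 147/5 = 29.4

29.4


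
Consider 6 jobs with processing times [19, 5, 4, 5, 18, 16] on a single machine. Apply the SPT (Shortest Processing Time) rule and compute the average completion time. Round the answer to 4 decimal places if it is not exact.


Sort jobs by processing time (SPT order): [4, 5, 5, 16, 18, 19]
Compute completion times sequentially:
  Job 1: processing = 4, completes at 4
  Job 2: processing = 5, completes at 9
  Job 3: processing = 5, completes at 14
  Job 4: processing = 16, completes at 30
  Job 5: processing = 18, completes at 48
  Job 6: processing = 19, completes at 67
Sum of completion times = 172
Average completion time = 172/6 = 28.6667

28.6667


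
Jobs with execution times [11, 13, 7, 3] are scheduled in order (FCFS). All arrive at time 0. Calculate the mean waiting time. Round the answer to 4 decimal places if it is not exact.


FCFS order (as given): [11, 13, 7, 3]
Waiting times:
  Job 1: wait = 0
  Job 2: wait = 11
  Job 3: wait = 24
  Job 4: wait = 31
Sum of waiting times = 66
Average waiting time = 66/4 = 16.5

16.5


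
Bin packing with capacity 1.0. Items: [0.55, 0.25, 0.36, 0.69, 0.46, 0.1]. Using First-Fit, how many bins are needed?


Place items sequentially using First-Fit:
  Item 0.55 -> new Bin 1
  Item 0.25 -> Bin 1 (now 0.8)
  Item 0.36 -> new Bin 2
  Item 0.69 -> new Bin 3
  Item 0.46 -> Bin 2 (now 0.82)
  Item 0.1 -> Bin 1 (now 0.9)
Total bins used = 3

3


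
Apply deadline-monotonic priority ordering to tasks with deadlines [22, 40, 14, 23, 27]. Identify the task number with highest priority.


Sort tasks by relative deadline (ascending):
  Task 3: deadline = 14
  Task 1: deadline = 22
  Task 4: deadline = 23
  Task 5: deadline = 27
  Task 2: deadline = 40
Priority order (highest first): [3, 1, 4, 5, 2]
Highest priority task = 3

3


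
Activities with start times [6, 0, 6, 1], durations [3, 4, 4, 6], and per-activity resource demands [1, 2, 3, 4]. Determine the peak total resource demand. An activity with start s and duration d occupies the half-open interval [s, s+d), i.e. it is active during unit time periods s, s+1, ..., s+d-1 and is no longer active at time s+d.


Each activity i is active on [start_i, start_i + duration_i).
Compute total resource usage per time slot:
  t=0: active resources = [2], total = 2
  t=1: active resources = [2, 4], total = 6
  t=2: active resources = [2, 4], total = 6
  t=3: active resources = [2, 4], total = 6
  t=4: active resources = [4], total = 4
  t=5: active resources = [4], total = 4
  t=6: active resources = [1, 3, 4], total = 8
  t=7: active resources = [1, 3], total = 4
  t=8: active resources = [1, 3], total = 4
  t=9: active resources = [3], total = 3
Peak resource demand = 8

8


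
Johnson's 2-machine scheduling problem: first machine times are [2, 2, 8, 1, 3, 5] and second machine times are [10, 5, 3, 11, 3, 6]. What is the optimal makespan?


Apply Johnson's rule:
  Group 1 (a <= b): [(4, 1, 11), (1, 2, 10), (2, 2, 5), (5, 3, 3), (6, 5, 6)]
  Group 2 (a > b): [(3, 8, 3)]
Optimal job order: [4, 1, 2, 5, 6, 3]
Schedule:
  Job 4: M1 done at 1, M2 done at 12
  Job 1: M1 done at 3, M2 done at 22
  Job 2: M1 done at 5, M2 done at 27
  Job 5: M1 done at 8, M2 done at 30
  Job 6: M1 done at 13, M2 done at 36
  Job 3: M1 done at 21, M2 done at 39
Makespan = 39

39


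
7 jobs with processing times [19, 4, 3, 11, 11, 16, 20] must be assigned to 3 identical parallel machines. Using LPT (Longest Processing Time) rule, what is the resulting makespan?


Sort jobs in decreasing order (LPT): [20, 19, 16, 11, 11, 4, 3]
Assign each job to the least loaded machine:
  Machine 1: jobs [20, 4, 3], load = 27
  Machine 2: jobs [19, 11], load = 30
  Machine 3: jobs [16, 11], load = 27
Makespan = max load = 30

30


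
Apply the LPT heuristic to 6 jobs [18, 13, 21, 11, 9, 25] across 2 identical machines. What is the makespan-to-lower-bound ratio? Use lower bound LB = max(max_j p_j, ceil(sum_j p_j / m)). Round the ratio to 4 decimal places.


LPT order: [25, 21, 18, 13, 11, 9]
Machine loads after assignment: [49, 48]
LPT makespan = 49
Lower bound = max(max_job, ceil(total/2)) = max(25, 49) = 49
Ratio = 49 / 49 = 1.0

1.0


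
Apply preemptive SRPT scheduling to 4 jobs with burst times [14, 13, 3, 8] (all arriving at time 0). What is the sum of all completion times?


Since all jobs arrive at t=0, SRPT equals SPT ordering.
SPT order: [3, 8, 13, 14]
Completion times:
  Job 1: p=3, C=3
  Job 2: p=8, C=11
  Job 3: p=13, C=24
  Job 4: p=14, C=38
Total completion time = 3 + 11 + 24 + 38 = 76

76


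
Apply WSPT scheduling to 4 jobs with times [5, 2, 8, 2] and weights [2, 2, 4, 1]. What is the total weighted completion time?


Compute p/w ratios and sort ascending (WSPT): [(2, 2), (8, 4), (2, 1), (5, 2)]
Compute weighted completion times:
  Job (p=2,w=2): C=2, w*C=2*2=4
  Job (p=8,w=4): C=10, w*C=4*10=40
  Job (p=2,w=1): C=12, w*C=1*12=12
  Job (p=5,w=2): C=17, w*C=2*17=34
Total weighted completion time = 90

90


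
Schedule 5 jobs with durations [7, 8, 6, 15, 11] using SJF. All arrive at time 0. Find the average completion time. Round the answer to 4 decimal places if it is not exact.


SJF order (ascending): [6, 7, 8, 11, 15]
Completion times:
  Job 1: burst=6, C=6
  Job 2: burst=7, C=13
  Job 3: burst=8, C=21
  Job 4: burst=11, C=32
  Job 5: burst=15, C=47
Average completion = 119/5 = 23.8

23.8


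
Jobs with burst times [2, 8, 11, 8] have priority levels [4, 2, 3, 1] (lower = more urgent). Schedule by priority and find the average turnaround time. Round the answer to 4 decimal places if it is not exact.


Sort by priority (ascending = highest first):
Order: [(1, 8), (2, 8), (3, 11), (4, 2)]
Completion times:
  Priority 1, burst=8, C=8
  Priority 2, burst=8, C=16
  Priority 3, burst=11, C=27
  Priority 4, burst=2, C=29
Average turnaround = 80/4 = 20.0

20.0


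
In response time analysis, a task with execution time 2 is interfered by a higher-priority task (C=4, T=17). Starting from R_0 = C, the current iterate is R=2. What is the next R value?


R_next = C + ceil(R_prev / T_hp) * C_hp
ceil(2 / 17) = ceil(0.1176) = 1
Interference = 1 * 4 = 4
R_next = 2 + 4 = 6

6


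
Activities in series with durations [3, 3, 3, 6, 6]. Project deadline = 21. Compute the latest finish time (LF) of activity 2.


LF(activity 2) = deadline - sum of successor durations
Successors: activities 3 through 5 with durations [3, 6, 6]
Sum of successor durations = 15
LF = 21 - 15 = 6

6


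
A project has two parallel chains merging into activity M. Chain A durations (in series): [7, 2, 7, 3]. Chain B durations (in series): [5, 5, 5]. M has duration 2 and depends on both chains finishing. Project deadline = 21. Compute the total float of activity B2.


Forward pass: ES(B2) = sum of predecessors on chain B = 5
EF = ES + duration = 5 + 5 = 10
Backward pass: LF(M) = deadline = 21; LS(M) = 21 - 2 = 19
LF(B2) = LS(M) - sum(successors on chain B) = 19 - 5 = 14
LS = LF - duration = 14 - 5 = 9
Total float = LS - ES = 9 - 5 = 4

4


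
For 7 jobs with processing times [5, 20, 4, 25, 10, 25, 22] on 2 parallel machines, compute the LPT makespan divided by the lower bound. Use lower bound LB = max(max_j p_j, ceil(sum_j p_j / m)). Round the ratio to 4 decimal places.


LPT order: [25, 25, 22, 20, 10, 5, 4]
Machine loads after assignment: [56, 55]
LPT makespan = 56
Lower bound = max(max_job, ceil(total/2)) = max(25, 56) = 56
Ratio = 56 / 56 = 1.0

1.0


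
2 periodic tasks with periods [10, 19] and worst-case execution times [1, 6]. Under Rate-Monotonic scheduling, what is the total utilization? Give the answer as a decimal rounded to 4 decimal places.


Compute individual utilizations (exact fractions):
  Task 1: C/T = 1/10 (approx. 0.1)
  Task 2: C/T = 6/19 (approx. 0.3158)
Total utilization U = 1/10 + 6/19 = 79/190
Rounded to 4 decimal places: U = 0.4158
RM (Liu & Layland) bound for 2 tasks = 0.828427; compare with U = 79/190 (approx. 0.415789)
U <= bound, so schedulable by RM sufficient condition.

0.4158


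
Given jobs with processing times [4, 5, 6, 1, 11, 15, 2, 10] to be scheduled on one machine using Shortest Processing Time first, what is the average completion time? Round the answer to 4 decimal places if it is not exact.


Sort jobs by processing time (SPT order): [1, 2, 4, 5, 6, 10, 11, 15]
Compute completion times sequentially:
  Job 1: processing = 1, completes at 1
  Job 2: processing = 2, completes at 3
  Job 3: processing = 4, completes at 7
  Job 4: processing = 5, completes at 12
  Job 5: processing = 6, completes at 18
  Job 6: processing = 10, completes at 28
  Job 7: processing = 11, completes at 39
  Job 8: processing = 15, completes at 54
Sum of completion times = 162
Average completion time = 162/8 = 20.25

20.25


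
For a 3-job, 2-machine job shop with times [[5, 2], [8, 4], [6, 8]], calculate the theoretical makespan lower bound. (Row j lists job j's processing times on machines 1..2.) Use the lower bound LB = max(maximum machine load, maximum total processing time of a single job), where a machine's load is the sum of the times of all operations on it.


Machine loads:
  Machine 1: 5 + 8 + 6 = 19
  Machine 2: 2 + 4 + 8 = 14
Max machine load = 19
Job totals:
  Job 1: 7
  Job 2: 12
  Job 3: 14
Max job total = 14
Lower bound = max(19, 14) = 19

19


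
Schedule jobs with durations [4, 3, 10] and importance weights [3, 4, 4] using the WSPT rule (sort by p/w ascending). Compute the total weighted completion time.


Compute p/w ratios and sort ascending (WSPT): [(3, 4), (4, 3), (10, 4)]
Compute weighted completion times:
  Job (p=3,w=4): C=3, w*C=4*3=12
  Job (p=4,w=3): C=7, w*C=3*7=21
  Job (p=10,w=4): C=17, w*C=4*17=68
Total weighted completion time = 101

101


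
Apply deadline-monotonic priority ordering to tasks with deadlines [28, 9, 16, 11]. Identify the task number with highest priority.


Sort tasks by relative deadline (ascending):
  Task 2: deadline = 9
  Task 4: deadline = 11
  Task 3: deadline = 16
  Task 1: deadline = 28
Priority order (highest first): [2, 4, 3, 1]
Highest priority task = 2

2


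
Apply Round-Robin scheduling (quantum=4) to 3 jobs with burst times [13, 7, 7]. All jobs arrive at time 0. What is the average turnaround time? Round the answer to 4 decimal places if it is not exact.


Time quantum = 4
Execution trace:
  J1 runs 4 units, time = 4
  J2 runs 4 units, time = 8
  J3 runs 4 units, time = 12
  J1 runs 4 units, time = 16
  J2 runs 3 units, time = 19
  J3 runs 3 units, time = 22
  J1 runs 4 units, time = 26
  J1 runs 1 units, time = 27
Finish times: [27, 19, 22]
Average turnaround = 68/3 = 22.6667

22.6667


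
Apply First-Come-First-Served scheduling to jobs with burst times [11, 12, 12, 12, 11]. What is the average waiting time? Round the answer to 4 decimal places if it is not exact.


FCFS order (as given): [11, 12, 12, 12, 11]
Waiting times:
  Job 1: wait = 0
  Job 2: wait = 11
  Job 3: wait = 23
  Job 4: wait = 35
  Job 5: wait = 47
Sum of waiting times = 116
Average waiting time = 116/5 = 23.2

23.2


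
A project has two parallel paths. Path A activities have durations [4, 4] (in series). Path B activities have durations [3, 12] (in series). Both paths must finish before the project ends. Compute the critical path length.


Path A total = 4 + 4 = 8
Path B total = 3 + 12 = 15
Critical path = longest path = max(8, 15) = 15

15


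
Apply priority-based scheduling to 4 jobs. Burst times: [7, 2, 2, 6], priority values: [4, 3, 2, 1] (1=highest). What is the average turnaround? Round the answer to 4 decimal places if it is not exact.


Sort by priority (ascending = highest first):
Order: [(1, 6), (2, 2), (3, 2), (4, 7)]
Completion times:
  Priority 1, burst=6, C=6
  Priority 2, burst=2, C=8
  Priority 3, burst=2, C=10
  Priority 4, burst=7, C=17
Average turnaround = 41/4 = 10.25

10.25


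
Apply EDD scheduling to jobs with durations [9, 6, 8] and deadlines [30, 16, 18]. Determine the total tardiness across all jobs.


Sort by due date (EDD order): [(6, 16), (8, 18), (9, 30)]
Compute completion times and tardiness:
  Job 1: p=6, d=16, C=6, tardiness=max(0,6-16)=0
  Job 2: p=8, d=18, C=14, tardiness=max(0,14-18)=0
  Job 3: p=9, d=30, C=23, tardiness=max(0,23-30)=0
Total tardiness = 0

0


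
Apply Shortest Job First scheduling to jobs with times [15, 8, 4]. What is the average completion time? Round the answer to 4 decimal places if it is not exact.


SJF order (ascending): [4, 8, 15]
Completion times:
  Job 1: burst=4, C=4
  Job 2: burst=8, C=12
  Job 3: burst=15, C=27
Average completion = 43/3 = 14.3333

14.3333


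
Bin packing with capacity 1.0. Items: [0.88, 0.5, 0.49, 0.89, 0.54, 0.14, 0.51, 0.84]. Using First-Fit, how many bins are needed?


Place items sequentially using First-Fit:
  Item 0.88 -> new Bin 1
  Item 0.5 -> new Bin 2
  Item 0.49 -> Bin 2 (now 0.99)
  Item 0.89 -> new Bin 3
  Item 0.54 -> new Bin 4
  Item 0.14 -> Bin 4 (now 0.68)
  Item 0.51 -> new Bin 5
  Item 0.84 -> new Bin 6
Total bins used = 6

6


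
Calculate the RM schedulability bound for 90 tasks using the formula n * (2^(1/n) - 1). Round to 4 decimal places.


Compute 2^(1/90) = 1.0077313692
Subtract 1: 1.0077313692 - 1 = 0.0077313692
Multiply by n: 90 * 0.0077313692 = 0.6958232280
Round to 4 dp: 0.6958

0.6958


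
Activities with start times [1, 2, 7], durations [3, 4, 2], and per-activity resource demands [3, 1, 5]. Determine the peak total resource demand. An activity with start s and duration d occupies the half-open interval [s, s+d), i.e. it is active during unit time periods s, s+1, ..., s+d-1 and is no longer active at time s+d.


Each activity i is active on [start_i, start_i + duration_i).
Compute total resource usage per time slot:
  t=0: active resources = [], total = 0
  t=1: active resources = [3], total = 3
  t=2: active resources = [3, 1], total = 4
  t=3: active resources = [3, 1], total = 4
  t=4: active resources = [1], total = 1
  t=5: active resources = [1], total = 1
  t=6: active resources = [], total = 0
  t=7: active resources = [5], total = 5
  t=8: active resources = [5], total = 5
Peak resource demand = 5

5


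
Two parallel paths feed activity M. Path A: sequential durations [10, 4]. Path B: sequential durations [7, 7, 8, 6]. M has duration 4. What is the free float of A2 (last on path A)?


ES(A2) = sum of predecessors on chain A = 10
EF(A2) = ES + duration = 10 + 4 = 14
Successor of A2 is M. ES(M) = max(sum(A), sum(B)) = max(14, 28) = 28
Free float = ES(successor) - EF(current) = 28 - 14 = 14

14


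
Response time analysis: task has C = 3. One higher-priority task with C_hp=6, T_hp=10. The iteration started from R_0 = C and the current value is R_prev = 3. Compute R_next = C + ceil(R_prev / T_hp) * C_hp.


R_next = C + ceil(R_prev / T_hp) * C_hp
ceil(3 / 10) = ceil(0.3) = 1
Interference = 1 * 6 = 6
R_next = 3 + 6 = 9

9


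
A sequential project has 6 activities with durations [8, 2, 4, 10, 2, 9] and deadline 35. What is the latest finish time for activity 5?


LF(activity 5) = deadline - sum of successor durations
Successors: activities 6 through 6 with durations [9]
Sum of successor durations = 9
LF = 35 - 9 = 26

26


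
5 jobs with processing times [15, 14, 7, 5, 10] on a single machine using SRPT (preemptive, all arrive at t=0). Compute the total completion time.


Since all jobs arrive at t=0, SRPT equals SPT ordering.
SPT order: [5, 7, 10, 14, 15]
Completion times:
  Job 1: p=5, C=5
  Job 2: p=7, C=12
  Job 3: p=10, C=22
  Job 4: p=14, C=36
  Job 5: p=15, C=51
Total completion time = 5 + 12 + 22 + 36 + 51 = 126

126


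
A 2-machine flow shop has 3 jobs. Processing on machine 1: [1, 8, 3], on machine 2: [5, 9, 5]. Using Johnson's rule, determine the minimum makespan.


Apply Johnson's rule:
  Group 1 (a <= b): [(1, 1, 5), (3, 3, 5), (2, 8, 9)]
  Group 2 (a > b): []
Optimal job order: [1, 3, 2]
Schedule:
  Job 1: M1 done at 1, M2 done at 6
  Job 3: M1 done at 4, M2 done at 11
  Job 2: M1 done at 12, M2 done at 21
Makespan = 21

21


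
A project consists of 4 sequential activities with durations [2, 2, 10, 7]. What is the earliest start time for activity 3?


Activity 3 starts after activities 1 through 2 complete.
Predecessor durations: [2, 2]
ES = 2 + 2 = 4

4


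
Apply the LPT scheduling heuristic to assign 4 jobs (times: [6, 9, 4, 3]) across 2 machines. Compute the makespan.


Sort jobs in decreasing order (LPT): [9, 6, 4, 3]
Assign each job to the least loaded machine:
  Machine 1: jobs [9, 3], load = 12
  Machine 2: jobs [6, 4], load = 10
Makespan = max load = 12

12


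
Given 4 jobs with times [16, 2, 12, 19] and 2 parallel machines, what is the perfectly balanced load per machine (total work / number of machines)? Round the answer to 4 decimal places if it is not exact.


Total processing time = 16 + 2 + 12 + 19 = 49
Number of machines = 2
Ideal balanced load = 49 / 2 = 24.5

24.5


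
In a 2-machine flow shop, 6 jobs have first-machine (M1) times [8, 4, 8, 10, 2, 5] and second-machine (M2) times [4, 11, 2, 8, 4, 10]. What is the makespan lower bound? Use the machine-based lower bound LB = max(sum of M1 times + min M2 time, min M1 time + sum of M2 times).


LB1 = sum(M1 times) + min(M2 times) = 37 + 2 = 39
LB2 = min(M1 times) + sum(M2 times) = 2 + 39 = 41
Lower bound = max(LB1, LB2) = max(39, 41) = 41

41


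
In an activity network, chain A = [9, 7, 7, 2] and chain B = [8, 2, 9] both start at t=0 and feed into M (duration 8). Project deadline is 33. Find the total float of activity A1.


Forward pass: ES(A1) = sum of predecessors on chain A = 0
EF = ES + duration = 0 + 9 = 9
Backward pass: LF(M) = deadline = 33; LS(M) = 33 - 8 = 25
LF(A1) = LS(M) - sum(successors on chain A) = 25 - 16 = 9
LS = LF - duration = 9 - 9 = 0
Total float = LS - ES = 0 - 0 = 0

0


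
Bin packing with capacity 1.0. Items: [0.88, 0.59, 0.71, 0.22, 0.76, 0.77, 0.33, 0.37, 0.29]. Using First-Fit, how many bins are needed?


Place items sequentially using First-Fit:
  Item 0.88 -> new Bin 1
  Item 0.59 -> new Bin 2
  Item 0.71 -> new Bin 3
  Item 0.22 -> Bin 2 (now 0.81)
  Item 0.76 -> new Bin 4
  Item 0.77 -> new Bin 5
  Item 0.33 -> new Bin 6
  Item 0.37 -> Bin 6 (now 0.7)
  Item 0.29 -> Bin 3 (now 1.0)
Total bins used = 6

6
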